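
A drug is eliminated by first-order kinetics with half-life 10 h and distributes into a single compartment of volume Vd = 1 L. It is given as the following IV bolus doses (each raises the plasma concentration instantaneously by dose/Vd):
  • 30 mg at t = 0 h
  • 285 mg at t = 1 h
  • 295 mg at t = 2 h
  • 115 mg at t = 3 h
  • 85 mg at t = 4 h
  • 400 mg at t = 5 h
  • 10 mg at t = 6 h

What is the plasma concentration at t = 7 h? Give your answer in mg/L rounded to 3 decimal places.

928.839 mg/L

k = ln 2 / 10 = 0.06931 per h
Dose 1 (30 mg at t=0 h): 30·exp(−0.06931·7) = 18.467 mg/L
Dose 2 (285 mg at t=1 h): 285·exp(−0.06931·6) = 188.030 mg/L
Dose 3 (295 mg at t=2 h): 295·exp(−0.06931·5) = 208.597 mg/L
Dose 4 (115 mg at t=3 h): 115·exp(−0.06931·4) = 87.154 mg/L
Dose 5 (85 mg at t=4 h): 85·exp(−0.06931·3) = 69.041 mg/L
Dose 6 (400 mg at t=5 h): 400·exp(−0.06931·2) = 348.220 mg/L
Dose 7 (10 mg at t=6 h): 10·exp(−0.06931·1) = 9.330 mg/L
C(7) = 18.467 + 188.030 + 208.597 + 87.154 + 69.041 + 348.220 + 9.330 = 928.839 mg/L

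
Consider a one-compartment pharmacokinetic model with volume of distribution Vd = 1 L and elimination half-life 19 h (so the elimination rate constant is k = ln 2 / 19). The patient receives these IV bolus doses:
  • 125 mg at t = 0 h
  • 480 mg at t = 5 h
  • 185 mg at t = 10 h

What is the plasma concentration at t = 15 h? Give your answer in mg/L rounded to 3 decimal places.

559.749 mg/L

k = ln 2 / 19 = 0.03648 per h
Dose 1 (125 mg at t=0 h): 125·exp(−0.03648·15) = 72.319 mg/L
Dose 2 (480 mg at t=5 h): 480·exp(−0.03648·10) = 333.276 mg/L
Dose 3 (185 mg at t=10 h): 185·exp(−0.03648·5) = 154.153 mg/L
C(15) = 72.319 + 333.276 + 154.153 = 559.749 mg/L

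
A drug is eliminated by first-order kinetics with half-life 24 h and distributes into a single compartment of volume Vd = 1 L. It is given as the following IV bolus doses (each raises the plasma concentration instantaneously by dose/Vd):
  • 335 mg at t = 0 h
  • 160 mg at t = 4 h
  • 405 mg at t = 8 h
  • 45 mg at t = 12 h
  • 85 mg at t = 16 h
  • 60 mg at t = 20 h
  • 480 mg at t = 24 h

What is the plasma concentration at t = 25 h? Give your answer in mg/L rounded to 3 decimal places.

1112.569 mg/L

k = ln 2 / 24 = 0.02888 per h
Dose 1 (335 mg at t=0 h): 335·exp(−0.02888·25) = 162.732 mg/L
Dose 2 (160 mg at t=4 h): 160·exp(−0.02888·21) = 87.241 mg/L
Dose 3 (405 mg at t=8 h): 405·exp(−0.02888·17) = 247.871 mg/L
Dose 4 (45 mg at t=12 h): 45·exp(−0.02888·13) = 30.914 mg/L
Dose 5 (85 mg at t=16 h): 85·exp(−0.02888·9) = 65.544 mg/L
Dose 6 (60 mg at t=20 h): 60·exp(−0.02888·5) = 51.932 mg/L
Dose 7 (480 mg at t=24 h): 480·exp(−0.02888·1) = 466.335 mg/L
C(25) = 162.732 + 87.241 + 247.871 + 30.914 + 65.544 + 51.932 + 466.335 = 1112.569 mg/L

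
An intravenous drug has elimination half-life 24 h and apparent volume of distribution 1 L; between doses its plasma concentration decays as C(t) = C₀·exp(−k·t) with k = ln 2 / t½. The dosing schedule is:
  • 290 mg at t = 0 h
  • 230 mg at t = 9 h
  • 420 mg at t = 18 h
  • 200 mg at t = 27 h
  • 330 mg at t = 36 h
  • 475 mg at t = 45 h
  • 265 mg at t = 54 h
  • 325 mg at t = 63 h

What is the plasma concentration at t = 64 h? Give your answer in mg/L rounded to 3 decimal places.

k = ln 2 / 24 = 0.02888 per h
Dose 1 (290 mg at t=0 h): 290·exp(−0.02888·64) = 45.672 mg/L
Dose 2 (230 mg at t=9 h): 230·exp(−0.02888·55) = 46.975 mg/L
Dose 3 (420 mg at t=18 h): 420·exp(−0.02888·46) = 111.244 mg/L
Dose 4 (200 mg at t=27 h): 200·exp(−0.02888·37) = 68.698 mg/L
Dose 5 (330 mg at t=36 h): 330·exp(−0.02888·28) = 146.998 mg/L
Dose 6 (475 mg at t=45 h): 475·exp(−0.02888·19) = 274.396 mg/L
Dose 7 (265 mg at t=54 h): 265·exp(−0.02888·10) = 198.526 mg/L
Dose 8 (325 mg at t=63 h): 325·exp(−0.02888·1) = 315.748 mg/L
C(64) = 45.672 + 46.975 + 111.244 + 68.698 + 146.998 + 274.396 + 198.526 + 315.748 = 1208.257 mg/L

1208.257 mg/L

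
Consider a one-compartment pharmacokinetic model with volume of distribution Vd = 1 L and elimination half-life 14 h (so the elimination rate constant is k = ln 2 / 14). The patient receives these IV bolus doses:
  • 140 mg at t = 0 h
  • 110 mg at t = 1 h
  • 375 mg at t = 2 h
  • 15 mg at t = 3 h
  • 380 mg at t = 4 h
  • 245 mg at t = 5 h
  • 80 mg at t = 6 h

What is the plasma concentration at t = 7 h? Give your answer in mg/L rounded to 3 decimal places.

1111.383 mg/L

k = ln 2 / 14 = 0.04951 per h
Dose 1 (140 mg at t=0 h): 140·exp(−0.04951·7) = 98.995 mg/L
Dose 2 (110 mg at t=1 h): 110·exp(−0.04951·6) = 81.730 mg/L
Dose 3 (375 mg at t=2 h): 375·exp(−0.04951·5) = 292.766 mg/L
Dose 4 (15 mg at t=3 h): 15·exp(−0.04951·4) = 12.305 mg/L
Dose 5 (380 mg at t=4 h): 380·exp(−0.04951·3) = 327.550 mg/L
Dose 6 (245 mg at t=5 h): 245·exp(−0.04951·2) = 221.902 mg/L
Dose 7 (80 mg at t=6 h): 80·exp(−0.04951·1) = 76.136 mg/L
C(7) = 98.995 + 81.730 + 292.766 + 12.305 + 327.550 + 221.902 + 76.136 = 1111.383 mg/L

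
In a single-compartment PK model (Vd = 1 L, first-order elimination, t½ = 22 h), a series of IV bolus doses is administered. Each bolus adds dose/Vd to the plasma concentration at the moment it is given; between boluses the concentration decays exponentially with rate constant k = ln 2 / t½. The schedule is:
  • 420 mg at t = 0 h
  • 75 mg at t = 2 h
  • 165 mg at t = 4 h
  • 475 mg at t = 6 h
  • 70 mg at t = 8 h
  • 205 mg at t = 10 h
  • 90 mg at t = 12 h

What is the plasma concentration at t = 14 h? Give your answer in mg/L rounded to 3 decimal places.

k = ln 2 / 22 = 0.03151 per h
Dose 1 (420 mg at t=0 h): 420·exp(−0.03151·14) = 270.200 mg/L
Dose 2 (75 mg at t=2 h): 75·exp(−0.03151·12) = 51.388 mg/L
Dose 3 (165 mg at t=4 h): 165·exp(−0.03151·10) = 120.407 mg/L
Dose 4 (475 mg at t=6 h): 475·exp(−0.03151·8) = 369.171 mg/L
Dose 5 (70 mg at t=8 h): 70·exp(−0.03151·6) = 57.943 mg/L
Dose 6 (205 mg at t=10 h): 205·exp(−0.03151·4) = 180.726 mg/L
Dose 7 (90 mg at t=12 h): 90·exp(−0.03151·2) = 84.504 mg/L
C(14) = 270.200 + 51.388 + 120.407 + 369.171 + 57.943 + 180.726 + 84.504 = 1134.339 mg/L

1134.339 mg/L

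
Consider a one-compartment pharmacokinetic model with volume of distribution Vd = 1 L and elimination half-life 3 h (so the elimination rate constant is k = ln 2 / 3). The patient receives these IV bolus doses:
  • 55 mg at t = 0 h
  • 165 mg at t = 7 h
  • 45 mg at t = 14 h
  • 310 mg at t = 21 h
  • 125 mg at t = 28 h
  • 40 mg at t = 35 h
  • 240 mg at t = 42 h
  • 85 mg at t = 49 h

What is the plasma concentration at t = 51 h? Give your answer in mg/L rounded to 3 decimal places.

k = ln 2 / 3 = 0.23105 per h
Dose 1 (55 mg at t=0 h): 55·exp(−0.23105·51) = 0.000 mg/L
Dose 2 (165 mg at t=7 h): 165·exp(−0.23105·44) = 0.006 mg/L
Dose 3 (45 mg at t=14 h): 45·exp(−0.23105·37) = 0.009 mg/L
Dose 4 (310 mg at t=21 h): 310·exp(−0.23105·30) = 0.303 mg/L
Dose 5 (125 mg at t=28 h): 125·exp(−0.23105·23) = 0.615 mg/L
Dose 6 (40 mg at t=35 h): 40·exp(−0.23105·16) = 0.992 mg/L
Dose 7 (240 mg at t=42 h): 240·exp(−0.23105·9) = 30.000 mg/L
Dose 8 (85 mg at t=49 h): 85·exp(−0.23105·2) = 53.547 mg/L
C(51) = 0.000 + 0.006 + 0.009 + 0.303 + 0.615 + 0.992 + 30.000 + 53.547 = 85.472 mg/L

85.472 mg/L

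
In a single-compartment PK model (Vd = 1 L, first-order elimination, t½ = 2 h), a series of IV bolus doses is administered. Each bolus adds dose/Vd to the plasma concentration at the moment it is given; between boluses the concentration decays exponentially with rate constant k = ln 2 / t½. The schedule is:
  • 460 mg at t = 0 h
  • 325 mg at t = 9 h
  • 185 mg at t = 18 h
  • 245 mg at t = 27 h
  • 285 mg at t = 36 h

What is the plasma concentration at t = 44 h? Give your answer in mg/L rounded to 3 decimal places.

k = ln 2 / 2 = 0.34657 per h
Dose 1 (460 mg at t=0 h): 460·exp(−0.34657·44) = 0.000 mg/L
Dose 2 (325 mg at t=9 h): 325·exp(−0.34657·35) = 0.002 mg/L
Dose 3 (185 mg at t=18 h): 185·exp(−0.34657·26) = 0.023 mg/L
Dose 4 (245 mg at t=27 h): 245·exp(−0.34657·17) = 0.677 mg/L
Dose 5 (285 mg at t=36 h): 285·exp(−0.34657·8) = 17.812 mg/L
C(44) = 0.000 + 0.002 + 0.023 + 0.677 + 17.812 = 18.514 mg/L

18.514 mg/L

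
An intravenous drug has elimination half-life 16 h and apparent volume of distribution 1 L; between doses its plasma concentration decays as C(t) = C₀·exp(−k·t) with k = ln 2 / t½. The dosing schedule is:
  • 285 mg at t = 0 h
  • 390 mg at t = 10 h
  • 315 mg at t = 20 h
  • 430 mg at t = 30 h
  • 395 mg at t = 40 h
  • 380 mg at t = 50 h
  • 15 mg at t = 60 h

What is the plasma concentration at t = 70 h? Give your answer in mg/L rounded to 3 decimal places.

k = ln 2 / 16 = 0.04332 per h
Dose 1 (285 mg at t=0 h): 285·exp(−0.04332·70) = 13.735 mg/L
Dose 2 (390 mg at t=10 h): 390·exp(−0.04332·60) = 28.987 mg/L
Dose 3 (315 mg at t=20 h): 315·exp(−0.04332·50) = 36.107 mg/L
Dose 4 (430 mg at t=30 h): 430·exp(−0.04332·40) = 76.014 mg/L
Dose 5 (395 mg at t=40 h): 395·exp(−0.04332·30) = 107.688 mg/L
Dose 6 (380 mg at t=50 h): 380·exp(−0.04332·20) = 159.770 mg/L
Dose 7 (15 mg at t=60 h): 15·exp(−0.04332·10) = 9.726 mg/L
C(70) = 13.735 + 28.987 + 36.107 + 76.014 + 107.688 + 159.770 + 9.726 = 432.028 mg/L

432.028 mg/L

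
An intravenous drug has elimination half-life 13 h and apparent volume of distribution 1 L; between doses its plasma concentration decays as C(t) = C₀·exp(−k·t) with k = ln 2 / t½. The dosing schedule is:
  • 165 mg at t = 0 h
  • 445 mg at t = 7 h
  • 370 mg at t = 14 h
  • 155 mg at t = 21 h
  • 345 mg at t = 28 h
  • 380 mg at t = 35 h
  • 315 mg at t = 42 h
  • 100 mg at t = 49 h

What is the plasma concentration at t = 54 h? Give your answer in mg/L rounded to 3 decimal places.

k = ln 2 / 13 = 0.05332 per h
Dose 1 (165 mg at t=0 h): 165·exp(−0.05332·54) = 9.269 mg/L
Dose 2 (445 mg at t=7 h): 445·exp(−0.05332·47) = 36.310 mg/L
Dose 3 (370 mg at t=14 h): 370·exp(−0.05332·40) = 43.849 mg/L
Dose 4 (155 mg at t=21 h): 155·exp(−0.05332·33) = 26.680 mg/L
Dose 5 (345 mg at t=28 h): 345·exp(−0.05332·26) = 86.250 mg/L
Dose 6 (380 mg at t=35 h): 380·exp(−0.05332·19) = 137.980 mg/L
Dose 7 (315 mg at t=42 h): 315·exp(−0.05332·12) = 166.126 mg/L
Dose 8 (100 mg at t=49 h): 100·exp(−0.05332·5) = 76.598 mg/L
C(54) = 9.269 + 36.310 + 43.849 + 26.680 + 86.250 + 137.980 + 166.126 + 76.598 = 583.061 mg/L

583.061 mg/L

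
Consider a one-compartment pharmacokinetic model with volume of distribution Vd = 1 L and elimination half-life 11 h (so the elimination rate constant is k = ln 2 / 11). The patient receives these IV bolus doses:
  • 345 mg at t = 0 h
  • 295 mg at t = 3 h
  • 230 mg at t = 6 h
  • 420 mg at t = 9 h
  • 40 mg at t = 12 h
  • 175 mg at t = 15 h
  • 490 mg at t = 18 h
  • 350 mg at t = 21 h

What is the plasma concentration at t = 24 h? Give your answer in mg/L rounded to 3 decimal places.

1135.261 mg/L

k = ln 2 / 11 = 0.06301 per h
Dose 1 (345 mg at t=0 h): 345·exp(−0.06301·24) = 76.037 mg/L
Dose 2 (295 mg at t=3 h): 295·exp(−0.06301·21) = 78.547 mg/L
Dose 3 (230 mg at t=6 h): 230·exp(−0.06301·18) = 73.983 mg/L
Dose 4 (420 mg at t=9 h): 420·exp(−0.06301·15) = 163.213 mg/L
Dose 5 (40 mg at t=12 h): 40·exp(−0.06301·12) = 18.779 mg/L
Dose 6 (175 mg at t=15 h): 175·exp(−0.06301·9) = 99.252 mg/L
Dose 7 (490 mg at t=18 h): 490·exp(−0.06301·6) = 335.736 mg/L
Dose 8 (350 mg at t=21 h): 350·exp(−0.06301·3) = 289.714 mg/L
C(24) = 76.037 + 78.547 + 73.983 + 163.213 + 18.779 + 99.252 + 335.736 + 289.714 = 1135.261 mg/L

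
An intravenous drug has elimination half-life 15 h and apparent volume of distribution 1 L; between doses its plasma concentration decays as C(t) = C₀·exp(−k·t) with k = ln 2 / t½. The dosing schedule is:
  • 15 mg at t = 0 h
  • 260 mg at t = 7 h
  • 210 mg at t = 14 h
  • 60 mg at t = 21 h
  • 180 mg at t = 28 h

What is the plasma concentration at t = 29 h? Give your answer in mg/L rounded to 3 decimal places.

k = ln 2 / 15 = 0.04621 per h
Dose 1 (15 mg at t=0 h): 15·exp(−0.04621·29) = 3.927 mg/L
Dose 2 (260 mg at t=7 h): 260·exp(−0.04621·22) = 94.073 mg/L
Dose 3 (210 mg at t=14 h): 210·exp(−0.04621·15) = 105.000 mg/L
Dose 4 (60 mg at t=21 h): 60·exp(−0.04621·8) = 41.457 mg/L
Dose 5 (180 mg at t=28 h): 180·exp(−0.04621·1) = 171.871 mg/L
C(29) = 3.927 + 94.073 + 105.000 + 41.457 + 171.871 = 416.329 mg/L

416.329 mg/L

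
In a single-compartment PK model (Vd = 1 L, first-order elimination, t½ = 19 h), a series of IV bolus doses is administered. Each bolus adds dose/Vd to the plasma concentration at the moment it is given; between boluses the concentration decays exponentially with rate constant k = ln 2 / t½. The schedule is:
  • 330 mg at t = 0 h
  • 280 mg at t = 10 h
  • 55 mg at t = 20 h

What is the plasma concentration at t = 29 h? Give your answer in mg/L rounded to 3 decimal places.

294.170 mg/L

k = ln 2 / 19 = 0.03648 per h
Dose 1 (330 mg at t=0 h): 330·exp(−0.03648·29) = 114.564 mg/L
Dose 2 (280 mg at t=10 h): 280·exp(−0.03648·19) = 140.000 mg/L
Dose 3 (55 mg at t=20 h): 55·exp(−0.03648·9) = 39.607 mg/L
C(29) = 114.564 + 140.000 + 39.607 = 294.170 mg/L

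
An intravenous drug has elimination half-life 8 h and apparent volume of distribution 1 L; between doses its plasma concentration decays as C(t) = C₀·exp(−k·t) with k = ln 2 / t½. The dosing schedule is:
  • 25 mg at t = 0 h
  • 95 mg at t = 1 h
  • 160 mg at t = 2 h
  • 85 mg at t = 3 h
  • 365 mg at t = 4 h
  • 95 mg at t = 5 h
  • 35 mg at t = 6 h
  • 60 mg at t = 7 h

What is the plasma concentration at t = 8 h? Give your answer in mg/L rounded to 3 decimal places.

k = ln 2 / 8 = 0.08664 per h
Dose 1 (25 mg at t=0 h): 25·exp(−0.08664·8) = 12.500 mg/L
Dose 2 (95 mg at t=1 h): 95·exp(−0.08664·7) = 51.799 mg/L
Dose 3 (160 mg at t=2 h): 160·exp(−0.08664·6) = 95.137 mg/L
Dose 4 (85 mg at t=3 h): 85·exp(−0.08664·5) = 55.116 mg/L
Dose 5 (365 mg at t=4 h): 365·exp(−0.08664·4) = 258.094 mg/L
Dose 6 (95 mg at t=5 h): 95·exp(−0.08664·3) = 73.255 mg/L
Dose 7 (35 mg at t=6 h): 35·exp(−0.08664·2) = 29.431 mg/L
Dose 8 (60 mg at t=7 h): 60·exp(−0.08664·1) = 55.020 mg/L
C(8) = 12.500 + 51.799 + 95.137 + 55.116 + 258.094 + 73.255 + 29.431 + 55.020 = 630.352 mg/L

630.352 mg/L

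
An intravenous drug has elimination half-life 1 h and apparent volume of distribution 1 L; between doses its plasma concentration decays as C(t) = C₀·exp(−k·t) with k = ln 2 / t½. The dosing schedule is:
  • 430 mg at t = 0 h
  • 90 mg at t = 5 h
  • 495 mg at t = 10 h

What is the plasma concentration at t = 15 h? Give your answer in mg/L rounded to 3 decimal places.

k = ln 2 / 1 = 0.69315 per h
Dose 1 (430 mg at t=0 h): 430·exp(−0.69315·15) = 0.013 mg/L
Dose 2 (90 mg at t=5 h): 90·exp(−0.69315·10) = 0.088 mg/L
Dose 3 (495 mg at t=10 h): 495·exp(−0.69315·5) = 15.469 mg/L
C(15) = 0.013 + 0.088 + 15.469 = 15.570 mg/L

15.570 mg/L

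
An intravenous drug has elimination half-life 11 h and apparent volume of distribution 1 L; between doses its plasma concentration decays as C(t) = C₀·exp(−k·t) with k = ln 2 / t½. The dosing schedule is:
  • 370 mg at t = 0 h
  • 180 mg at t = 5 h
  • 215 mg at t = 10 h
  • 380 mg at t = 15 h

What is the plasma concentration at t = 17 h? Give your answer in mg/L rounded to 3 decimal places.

k = ln 2 / 11 = 0.06301 per h
Dose 1 (370 mg at t=0 h): 370·exp(−0.06301·17) = 126.757 mg/L
Dose 2 (180 mg at t=5 h): 180·exp(−0.06301·12) = 84.504 mg/L
Dose 3 (215 mg at t=10 h): 215·exp(−0.06301·7) = 138.316 mg/L
Dose 4 (380 mg at t=15 h): 380·exp(−0.06301·2) = 335.005 mg/L
C(17) = 126.757 + 84.504 + 138.316 + 335.005 = 684.582 mg/L

684.582 mg/L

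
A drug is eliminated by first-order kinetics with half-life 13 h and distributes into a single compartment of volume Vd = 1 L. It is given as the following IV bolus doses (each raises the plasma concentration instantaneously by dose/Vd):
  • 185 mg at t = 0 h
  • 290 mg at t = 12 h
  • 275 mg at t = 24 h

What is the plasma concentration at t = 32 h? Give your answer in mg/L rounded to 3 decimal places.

312.928 mg/L

k = ln 2 / 13 = 0.05332 per h
Dose 1 (185 mg at t=0 h): 185·exp(−0.05332·32) = 33.587 mg/L
Dose 2 (290 mg at t=12 h): 290·exp(−0.05332·20) = 99.833 mg/L
Dose 3 (275 mg at t=24 h): 275·exp(−0.05332·8) = 179.508 mg/L
C(32) = 33.587 + 99.833 + 179.508 = 312.928 mg/L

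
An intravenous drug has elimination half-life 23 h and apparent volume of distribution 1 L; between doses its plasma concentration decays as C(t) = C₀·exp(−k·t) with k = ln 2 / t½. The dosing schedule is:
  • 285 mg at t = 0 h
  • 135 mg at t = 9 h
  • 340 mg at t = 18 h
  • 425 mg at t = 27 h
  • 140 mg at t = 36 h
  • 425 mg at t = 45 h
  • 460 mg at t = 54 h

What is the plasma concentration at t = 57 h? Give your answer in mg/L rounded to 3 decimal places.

1150.580 mg/L

k = ln 2 / 23 = 0.03014 per h
Dose 1 (285 mg at t=0 h): 285·exp(−0.03014·57) = 51.146 mg/L
Dose 2 (135 mg at t=9 h): 135·exp(−0.03014·48) = 31.776 mg/L
Dose 3 (340 mg at t=18 h): 340·exp(−0.03014·39) = 104.963 mg/L
Dose 4 (425 mg at t=27 h): 425·exp(−0.03014·30) = 172.084 mg/L
Dose 5 (140 mg at t=36 h): 140·exp(−0.03014·21) = 74.349 mg/L
Dose 6 (425 mg at t=45 h): 425·exp(−0.03014·12) = 296.026 mg/L
Dose 7 (460 mg at t=54 h): 460·exp(−0.03014·3) = 420.236 mg/L
C(57) = 51.146 + 31.776 + 104.963 + 172.084 + 74.349 + 296.026 + 420.236 = 1150.580 mg/L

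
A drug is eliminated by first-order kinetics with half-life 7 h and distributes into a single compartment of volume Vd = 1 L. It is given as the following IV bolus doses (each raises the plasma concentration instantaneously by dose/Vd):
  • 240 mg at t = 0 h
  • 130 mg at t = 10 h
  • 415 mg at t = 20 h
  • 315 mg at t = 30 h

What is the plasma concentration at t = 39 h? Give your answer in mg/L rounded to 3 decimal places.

k = ln 2 / 7 = 0.09902 per h
Dose 1 (240 mg at t=0 h): 240·exp(−0.09902·39) = 5.047 mg/L
Dose 2 (130 mg at t=10 h): 130·exp(−0.09902·29) = 7.359 mg/L
Dose 3 (415 mg at t=20 h): 415·exp(−0.09902·19) = 63.236 mg/L
Dose 4 (315 mg at t=30 h): 315·exp(−0.09902·9) = 129.203 mg/L
C(39) = 5.047 + 7.359 + 63.236 + 129.203 = 204.845 mg/L

204.845 mg/L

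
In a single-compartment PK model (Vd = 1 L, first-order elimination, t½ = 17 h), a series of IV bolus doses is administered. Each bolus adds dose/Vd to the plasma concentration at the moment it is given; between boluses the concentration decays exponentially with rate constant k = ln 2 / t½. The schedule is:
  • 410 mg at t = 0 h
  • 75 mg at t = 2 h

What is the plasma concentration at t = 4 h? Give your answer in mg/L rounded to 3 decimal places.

417.427 mg/L

k = ln 2 / 17 = 0.04077 per h
Dose 1 (410 mg at t=0 h): 410·exp(−0.04077·4) = 348.300 mg/L
Dose 2 (75 mg at t=2 h): 75·exp(−0.04077·2) = 69.127 mg/L
C(4) = 348.300 + 69.127 = 417.427 mg/L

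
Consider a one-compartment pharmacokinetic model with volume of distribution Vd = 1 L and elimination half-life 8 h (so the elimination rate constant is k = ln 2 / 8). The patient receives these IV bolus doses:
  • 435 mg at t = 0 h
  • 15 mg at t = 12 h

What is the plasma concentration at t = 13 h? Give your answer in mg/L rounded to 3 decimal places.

k = ln 2 / 8 = 0.08664 per h
Dose 1 (435 mg at t=0 h): 435·exp(−0.08664·13) = 141.031 mg/L
Dose 2 (15 mg at t=12 h): 15·exp(−0.08664·1) = 13.755 mg/L
C(13) = 141.031 + 13.755 = 154.786 mg/L

154.786 mg/L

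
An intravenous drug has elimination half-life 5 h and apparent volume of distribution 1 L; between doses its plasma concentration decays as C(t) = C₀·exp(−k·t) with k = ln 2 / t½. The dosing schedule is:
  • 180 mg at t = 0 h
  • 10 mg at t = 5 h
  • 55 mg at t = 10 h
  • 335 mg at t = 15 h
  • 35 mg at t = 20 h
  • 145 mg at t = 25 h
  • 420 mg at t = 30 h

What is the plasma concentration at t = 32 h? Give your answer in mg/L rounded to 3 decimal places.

416.585 mg/L

k = ln 2 / 5 = 0.13863 per h
Dose 1 (180 mg at t=0 h): 180·exp(−0.13863·32) = 2.131 mg/L
Dose 2 (10 mg at t=5 h): 10·exp(−0.13863·27) = 0.237 mg/L
Dose 3 (55 mg at t=10 h): 55·exp(−0.13863·22) = 2.605 mg/L
Dose 4 (335 mg at t=15 h): 335·exp(−0.13863·17) = 31.735 mg/L
Dose 5 (35 mg at t=20 h): 35·exp(−0.13863·12) = 6.631 mg/L
Dose 6 (145 mg at t=25 h): 145·exp(−0.13863·7) = 54.945 mg/L
Dose 7 (420 mg at t=30 h): 420·exp(−0.13863·2) = 318.300 mg/L
C(32) = 2.131 + 0.237 + 2.605 + 31.735 + 6.631 + 54.945 + 318.300 = 416.585 mg/L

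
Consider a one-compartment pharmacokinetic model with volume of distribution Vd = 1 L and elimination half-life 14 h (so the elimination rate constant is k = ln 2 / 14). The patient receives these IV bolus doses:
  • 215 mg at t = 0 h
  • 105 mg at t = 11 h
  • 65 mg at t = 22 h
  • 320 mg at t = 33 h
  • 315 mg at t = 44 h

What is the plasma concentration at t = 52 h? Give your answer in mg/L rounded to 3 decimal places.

k = ln 2 / 14 = 0.04951 per h
Dose 1 (215 mg at t=0 h): 215·exp(−0.04951·52) = 16.380 mg/L
Dose 2 (105 mg at t=11 h): 105·exp(−0.04951·41) = 13.791 mg/L
Dose 3 (65 mg at t=22 h): 65·exp(−0.04951·30) = 14.718 mg/L
Dose 4 (320 mg at t=33 h): 320·exp(−0.04951·19) = 124.913 mg/L
Dose 5 (315 mg at t=44 h): 315·exp(−0.04951·8) = 211.979 mg/L
C(52) = 16.380 + 13.791 + 14.718 + 124.913 + 211.979 = 381.782 mg/L

381.782 mg/L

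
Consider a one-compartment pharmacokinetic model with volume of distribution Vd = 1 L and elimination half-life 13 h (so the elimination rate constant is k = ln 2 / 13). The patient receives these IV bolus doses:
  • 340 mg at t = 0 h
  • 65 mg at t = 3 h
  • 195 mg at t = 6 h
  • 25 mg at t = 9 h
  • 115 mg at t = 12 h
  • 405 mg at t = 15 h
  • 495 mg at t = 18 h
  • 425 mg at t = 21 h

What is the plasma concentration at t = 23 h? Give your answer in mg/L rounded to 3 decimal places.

1302.255 mg/L

k = ln 2 / 13 = 0.05332 per h
Dose 1 (340 mg at t=0 h): 340·exp(−0.05332·23) = 99.744 mg/L
Dose 2 (65 mg at t=3 h): 65·exp(−0.05332·20) = 22.376 mg/L
Dose 3 (195 mg at t=6 h): 195·exp(−0.05332·17) = 78.773 mg/L
Dose 4 (25 mg at t=9 h): 25·exp(−0.05332·14) = 11.851 mg/L
Dose 5 (115 mg at t=12 h): 115·exp(−0.05332·11) = 63.971 mg/L
Dose 6 (405 mg at t=15 h): 405·exp(−0.05332·8) = 264.366 mg/L
Dose 7 (495 mg at t=18 h): 495·exp(−0.05332·5) = 379.162 mg/L
Dose 8 (425 mg at t=21 h): 425·exp(−0.05332·2) = 382.012 mg/L
C(23) = 99.744 + 22.376 + 78.773 + 11.851 + 63.971 + 264.366 + 379.162 + 382.012 = 1302.255 mg/L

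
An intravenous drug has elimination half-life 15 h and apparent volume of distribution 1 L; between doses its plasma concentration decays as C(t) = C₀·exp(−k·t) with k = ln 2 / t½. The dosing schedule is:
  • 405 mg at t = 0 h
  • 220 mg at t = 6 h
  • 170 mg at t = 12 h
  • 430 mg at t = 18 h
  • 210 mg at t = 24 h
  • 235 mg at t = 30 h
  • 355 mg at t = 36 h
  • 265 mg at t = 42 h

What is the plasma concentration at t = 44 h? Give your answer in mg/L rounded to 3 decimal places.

952.387 mg/L

k = ln 2 / 15 = 0.04621 per h
Dose 1 (405 mg at t=0 h): 405·exp(−0.04621·44) = 53.019 mg/L
Dose 2 (220 mg at t=6 h): 220·exp(−0.04621·38) = 38.003 mg/L
Dose 3 (170 mg at t=12 h): 170·exp(−0.04621·32) = 38.748 mg/L
Dose 4 (430 mg at t=18 h): 430·exp(−0.04621·26) = 129.325 mg/L
Dose 5 (210 mg at t=24 h): 210·exp(−0.04621·20) = 83.339 mg/L
Dose 6 (235 mg at t=30 h): 235·exp(−0.04621·14) = 123.057 mg/L
Dose 7 (355 mg at t=36 h): 355·exp(−0.04621·8) = 245.290 mg/L
Dose 8 (265 mg at t=42 h): 265·exp(−0.04621·2) = 241.606 mg/L
C(44) = 53.019 + 38.003 + 38.748 + 129.325 + 83.339 + 123.057 + 245.290 + 241.606 = 952.387 mg/L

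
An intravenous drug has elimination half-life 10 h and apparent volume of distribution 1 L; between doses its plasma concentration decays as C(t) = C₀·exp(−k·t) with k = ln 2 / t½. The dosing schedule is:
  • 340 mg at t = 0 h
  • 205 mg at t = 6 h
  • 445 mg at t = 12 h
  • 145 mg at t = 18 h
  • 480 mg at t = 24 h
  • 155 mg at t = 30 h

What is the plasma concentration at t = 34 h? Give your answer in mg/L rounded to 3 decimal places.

563.793 mg/L

k = ln 2 / 10 = 0.06931 per h
Dose 1 (340 mg at t=0 h): 340·exp(−0.06931·34) = 32.209 mg/L
Dose 2 (205 mg at t=6 h): 205·exp(−0.06931·28) = 29.435 mg/L
Dose 3 (445 mg at t=12 h): 445·exp(−0.06931·22) = 96.849 mg/L
Dose 4 (145 mg at t=18 h): 145·exp(−0.06931·16) = 47.832 mg/L
Dose 5 (480 mg at t=24 h): 480·exp(−0.06931·10) = 240.000 mg/L
Dose 6 (155 mg at t=30 h): 155·exp(−0.06931·4) = 117.468 mg/L
C(34) = 32.209 + 29.435 + 96.849 + 47.832 + 240.000 + 117.468 = 563.793 mg/L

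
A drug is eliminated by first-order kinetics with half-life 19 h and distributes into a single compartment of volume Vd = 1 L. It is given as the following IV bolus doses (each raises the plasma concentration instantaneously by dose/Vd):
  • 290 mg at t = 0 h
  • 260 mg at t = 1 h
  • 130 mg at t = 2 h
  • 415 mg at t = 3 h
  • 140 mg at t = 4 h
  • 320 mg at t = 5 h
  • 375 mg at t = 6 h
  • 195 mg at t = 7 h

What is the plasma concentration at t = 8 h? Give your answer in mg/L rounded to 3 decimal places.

k = ln 2 / 19 = 0.03648 per h
Dose 1 (290 mg at t=0 h): 290·exp(−0.03648·8) = 216.595 mg/L
Dose 2 (260 mg at t=1 h): 260·exp(−0.03648·7) = 201.404 mg/L
Dose 3 (130 mg at t=2 h): 130·exp(−0.03648·6) = 104.443 mg/L
Dose 4 (415 mg at t=3 h): 415·exp(−0.03648·5) = 345.804 mg/L
Dose 5 (140 mg at t=4 h): 140·exp(−0.03648·4) = 120.991 mg/L
Dose 6 (320 mg at t=5 h): 320·exp(−0.03648·3) = 286.826 mg/L
Dose 7 (375 mg at t=6 h): 375·exp(−0.03648·2) = 348.613 mg/L
Dose 8 (195 mg at t=7 h): 195·exp(−0.03648·1) = 188.014 mg/L
C(8) = 216.595 + 201.404 + 104.443 + 345.804 + 120.991 + 286.826 + 348.613 + 188.014 = 1812.691 mg/L

1812.691 mg/L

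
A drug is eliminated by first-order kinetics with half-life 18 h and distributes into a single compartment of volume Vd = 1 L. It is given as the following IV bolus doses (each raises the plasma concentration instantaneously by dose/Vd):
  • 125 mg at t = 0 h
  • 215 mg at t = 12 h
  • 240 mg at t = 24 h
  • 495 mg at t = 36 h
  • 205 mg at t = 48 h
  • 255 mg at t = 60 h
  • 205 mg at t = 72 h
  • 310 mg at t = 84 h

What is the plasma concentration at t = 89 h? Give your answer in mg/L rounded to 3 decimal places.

k = ln 2 / 18 = 0.03851 per h
Dose 1 (125 mg at t=0 h): 125·exp(−0.03851·89) = 4.060 mg/L
Dose 2 (215 mg at t=12 h): 215·exp(−0.03851·77) = 11.084 mg/L
Dose 3 (240 mg at t=24 h): 240·exp(−0.03851·65) = 19.641 mg/L
Dose 4 (495 mg at t=36 h): 495·exp(−0.03851·53) = 64.304 mg/L
Dose 5 (205 mg at t=48 h): 205·exp(−0.03851·41) = 42.274 mg/L
Dose 6 (255 mg at t=60 h): 255·exp(−0.03851·29) = 83.473 mg/L
Dose 7 (205 mg at t=72 h): 205·exp(−0.03851·17) = 106.524 mg/L
Dose 8 (310 mg at t=84 h): 310·exp(−0.03851·5) = 255.707 mg/L
C(89) = 4.060 + 11.084 + 19.641 + 64.304 + 42.274 + 83.473 + 106.524 + 255.707 = 587.067 mg/L

587.067 mg/L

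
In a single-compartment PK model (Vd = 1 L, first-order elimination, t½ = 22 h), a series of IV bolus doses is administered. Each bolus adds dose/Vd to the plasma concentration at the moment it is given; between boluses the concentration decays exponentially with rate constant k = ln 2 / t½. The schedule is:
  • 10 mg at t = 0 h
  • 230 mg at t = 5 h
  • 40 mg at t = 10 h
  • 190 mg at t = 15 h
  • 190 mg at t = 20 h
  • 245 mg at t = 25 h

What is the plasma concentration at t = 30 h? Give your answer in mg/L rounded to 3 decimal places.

k = ln 2 / 22 = 0.03151 per h
Dose 1 (10 mg at t=0 h): 10·exp(−0.03151·30) = 3.886 mg/L
Dose 2 (230 mg at t=5 h): 230·exp(−0.03151·25) = 104.628 mg/L
Dose 3 (40 mg at t=10 h): 40·exp(−0.03151·20) = 21.301 mg/L
Dose 4 (190 mg at t=15 h): 190·exp(−0.03151·15) = 118.442 mg/L
Dose 5 (190 mg at t=20 h): 190·exp(−0.03151·10) = 138.651 mg/L
Dose 6 (245 mg at t=25 h): 245·exp(−0.03151·5) = 209.291 mg/L
C(30) = 3.886 + 104.628 + 21.301 + 118.442 + 138.651 + 209.291 = 596.198 mg/L

596.198 mg/L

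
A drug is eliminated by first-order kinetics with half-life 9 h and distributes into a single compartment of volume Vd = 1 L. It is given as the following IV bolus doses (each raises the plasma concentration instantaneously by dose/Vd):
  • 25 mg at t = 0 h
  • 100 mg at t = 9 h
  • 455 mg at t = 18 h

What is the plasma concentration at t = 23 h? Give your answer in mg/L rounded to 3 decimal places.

347.852 mg/L

k = ln 2 / 9 = 0.07702 per h
Dose 1 (25 mg at t=0 h): 25·exp(−0.07702·23) = 4.252 mg/L
Dose 2 (100 mg at t=9 h): 100·exp(−0.07702·14) = 34.020 mg/L
Dose 3 (455 mg at t=18 h): 455·exp(−0.07702·5) = 309.580 mg/L
C(23) = 4.252 + 34.020 + 309.580 = 347.852 mg/L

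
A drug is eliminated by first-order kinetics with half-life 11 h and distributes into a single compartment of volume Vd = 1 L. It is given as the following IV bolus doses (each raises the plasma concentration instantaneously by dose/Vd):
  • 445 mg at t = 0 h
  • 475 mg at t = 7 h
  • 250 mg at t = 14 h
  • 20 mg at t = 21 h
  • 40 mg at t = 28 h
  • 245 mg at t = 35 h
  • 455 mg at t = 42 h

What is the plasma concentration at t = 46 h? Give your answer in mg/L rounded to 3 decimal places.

k = ln 2 / 11 = 0.06301 per h
Dose 1 (445 mg at t=0 h): 445·exp(−0.06301·46) = 24.519 mg/L
Dose 2 (475 mg at t=7 h): 475·exp(−0.06301·39) = 40.682 mg/L
Dose 3 (250 mg at t=14 h): 250·exp(−0.06301·32) = 33.283 mg/L
Dose 4 (20 mg at t=21 h): 20·exp(−0.06301·25) = 4.139 mg/L
Dose 5 (40 mg at t=28 h): 40·exp(−0.06301·18) = 12.867 mg/L
Dose 6 (245 mg at t=35 h): 245·exp(−0.06301·11) = 122.500 mg/L
Dose 7 (455 mg at t=42 h): 455·exp(−0.06301·4) = 353.627 mg/L
C(46) = 24.519 + 40.682 + 33.283 + 4.139 + 12.867 + 122.500 + 353.627 = 591.617 mg/L

591.617 mg/L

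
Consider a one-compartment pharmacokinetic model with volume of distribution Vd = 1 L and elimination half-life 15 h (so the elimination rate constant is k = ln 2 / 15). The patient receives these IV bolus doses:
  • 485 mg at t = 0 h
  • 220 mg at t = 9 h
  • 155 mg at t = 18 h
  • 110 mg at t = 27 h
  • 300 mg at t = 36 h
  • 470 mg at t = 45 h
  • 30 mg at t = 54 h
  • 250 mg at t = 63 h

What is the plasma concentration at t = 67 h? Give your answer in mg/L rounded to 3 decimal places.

k = ln 2 / 15 = 0.04621 per h
Dose 1 (485 mg at t=0 h): 485·exp(−0.04621·67) = 21.935 mg/L
Dose 2 (220 mg at t=9 h): 220·exp(−0.04621·58) = 15.081 mg/L
Dose 3 (155 mg at t=18 h): 155·exp(−0.04621·49) = 16.105 mg/L
Dose 4 (110 mg at t=27 h): 110·exp(−0.04621·40) = 17.324 mg/L
Dose 5 (300 mg at t=36 h): 300·exp(−0.04621·31) = 71.613 mg/L
Dose 6 (470 mg at t=45 h): 470·exp(−0.04621·22) = 170.054 mg/L
Dose 7 (30 mg at t=54 h): 30·exp(−0.04621·13) = 16.452 mg/L
Dose 8 (250 mg at t=63 h): 250·exp(−0.04621·4) = 207.809 mg/L
C(67) = 21.935 + 15.081 + 16.105 + 17.324 + 71.613 + 170.054 + 16.452 + 207.809 = 536.375 mg/L

536.375 mg/L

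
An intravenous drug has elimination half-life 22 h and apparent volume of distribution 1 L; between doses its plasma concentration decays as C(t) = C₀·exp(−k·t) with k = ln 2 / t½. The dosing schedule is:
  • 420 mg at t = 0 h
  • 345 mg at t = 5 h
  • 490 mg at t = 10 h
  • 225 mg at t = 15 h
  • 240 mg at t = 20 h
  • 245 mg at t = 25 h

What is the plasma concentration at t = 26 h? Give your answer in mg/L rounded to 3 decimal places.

1254.299 mg/L

k = ln 2 / 22 = 0.03151 per h
Dose 1 (420 mg at t=0 h): 420·exp(−0.03151·26) = 185.134 mg/L
Dose 2 (345 mg at t=5 h): 345·exp(−0.03151·21) = 178.021 mg/L
Dose 3 (490 mg at t=10 h): 490·exp(−0.03151·16) = 295.982 mg/L
Dose 4 (225 mg at t=15 h): 225·exp(−0.03151·11) = 159.099 mg/L
Dose 5 (240 mg at t=20 h): 240·exp(−0.03151·6) = 198.661 mg/L
Dose 6 (245 mg at t=25 h): 245·exp(−0.03151·1) = 237.401 mg/L
C(26) = 185.134 + 178.021 + 295.982 + 159.099 + 198.661 + 237.401 = 1254.299 mg/L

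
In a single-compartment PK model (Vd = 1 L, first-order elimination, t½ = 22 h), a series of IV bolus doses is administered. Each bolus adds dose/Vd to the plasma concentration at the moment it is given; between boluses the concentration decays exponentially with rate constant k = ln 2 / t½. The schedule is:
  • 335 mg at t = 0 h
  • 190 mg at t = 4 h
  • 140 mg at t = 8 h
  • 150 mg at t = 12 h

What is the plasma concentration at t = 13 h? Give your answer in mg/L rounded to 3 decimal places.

k = ln 2 / 22 = 0.03151 per h
Dose 1 (335 mg at t=0 h): 335·exp(−0.03151·13) = 222.415 mg/L
Dose 2 (190 mg at t=4 h): 190·exp(−0.03151·9) = 143.089 mg/L
Dose 3 (140 mg at t=8 h): 140·exp(−0.03151·5) = 119.595 mg/L
Dose 4 (150 mg at t=12 h): 150·exp(−0.03151·1) = 145.348 mg/L
C(13) = 222.415 + 143.089 + 119.595 + 145.348 = 630.446 mg/L

630.446 mg/L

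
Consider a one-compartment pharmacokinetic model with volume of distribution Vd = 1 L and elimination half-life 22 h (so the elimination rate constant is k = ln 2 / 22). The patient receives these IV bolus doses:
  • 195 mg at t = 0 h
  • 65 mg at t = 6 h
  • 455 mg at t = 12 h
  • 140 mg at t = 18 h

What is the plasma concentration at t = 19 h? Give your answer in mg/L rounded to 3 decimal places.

650.925 mg/L

k = ln 2 / 22 = 0.03151 per h
Dose 1 (195 mg at t=0 h): 195·exp(−0.03151·19) = 107.165 mg/L
Dose 2 (65 mg at t=6 h): 65·exp(−0.03151·13) = 43.155 mg/L
Dose 3 (455 mg at t=12 h): 455·exp(−0.03151·7) = 364.946 mg/L
Dose 4 (140 mg at t=18 h): 140·exp(−0.03151·1) = 135.658 mg/L
C(19) = 107.165 + 43.155 + 364.946 + 135.658 = 650.925 mg/L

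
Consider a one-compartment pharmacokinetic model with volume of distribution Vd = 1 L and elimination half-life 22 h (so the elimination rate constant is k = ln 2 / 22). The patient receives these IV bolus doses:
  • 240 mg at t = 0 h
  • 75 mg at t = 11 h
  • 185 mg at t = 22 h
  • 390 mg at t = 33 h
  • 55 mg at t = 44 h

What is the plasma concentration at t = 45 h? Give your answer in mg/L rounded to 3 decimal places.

493.977 mg/L

k = ln 2 / 22 = 0.03151 per h
Dose 1 (240 mg at t=0 h): 240·exp(−0.03151·45) = 58.139 mg/L
Dose 2 (75 mg at t=11 h): 75·exp(−0.03151·34) = 25.694 mg/L
Dose 3 (185 mg at t=22 h): 185·exp(−0.03151·23) = 89.631 mg/L
Dose 4 (390 mg at t=33 h): 390·exp(−0.03151·12) = 267.218 mg/L
Dose 5 (55 mg at t=44 h): 55·exp(−0.03151·1) = 53.294 mg/L
C(45) = 58.139 + 25.694 + 89.631 + 267.218 + 53.294 = 493.977 mg/L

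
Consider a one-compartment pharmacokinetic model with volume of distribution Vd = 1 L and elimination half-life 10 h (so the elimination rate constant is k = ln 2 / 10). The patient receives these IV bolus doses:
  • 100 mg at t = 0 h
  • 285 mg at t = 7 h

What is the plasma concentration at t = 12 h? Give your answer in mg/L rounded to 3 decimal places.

k = ln 2 / 10 = 0.06931 per h
Dose 1 (100 mg at t=0 h): 100·exp(−0.06931·12) = 43.528 mg/L
Dose 2 (285 mg at t=7 h): 285·exp(−0.06931·5) = 201.525 mg/L
C(12) = 43.528 + 201.525 = 245.053 mg/L

245.053 mg/L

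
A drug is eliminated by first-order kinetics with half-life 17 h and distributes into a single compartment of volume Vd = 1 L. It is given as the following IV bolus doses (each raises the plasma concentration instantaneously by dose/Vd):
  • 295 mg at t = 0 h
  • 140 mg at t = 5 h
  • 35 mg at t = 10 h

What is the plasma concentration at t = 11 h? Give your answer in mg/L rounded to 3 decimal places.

k = ln 2 / 17 = 0.04077 per h
Dose 1 (295 mg at t=0 h): 295·exp(−0.04077·11) = 188.381 mg/L
Dose 2 (140 mg at t=5 h): 140·exp(−0.04077·6) = 109.618 mg/L
Dose 3 (35 mg at t=10 h): 35·exp(−0.04077·1) = 33.602 mg/L
C(11) = 188.381 + 109.618 + 33.602 = 331.601 mg/L

331.601 mg/L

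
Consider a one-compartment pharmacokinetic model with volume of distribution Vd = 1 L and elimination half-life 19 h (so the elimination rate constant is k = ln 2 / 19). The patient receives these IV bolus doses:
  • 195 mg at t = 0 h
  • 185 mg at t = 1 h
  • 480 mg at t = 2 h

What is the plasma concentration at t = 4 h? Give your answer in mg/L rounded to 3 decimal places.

780.570 mg/L

k = ln 2 / 19 = 0.03648 per h
Dose 1 (195 mg at t=0 h): 195·exp(−0.03648·4) = 168.523 mg/L
Dose 2 (185 mg at t=1 h): 185·exp(−0.03648·3) = 165.821 mg/L
Dose 3 (480 mg at t=2 h): 480·exp(−0.03648·2) = 446.225 mg/L
C(4) = 168.523 + 165.821 + 446.225 = 780.570 mg/L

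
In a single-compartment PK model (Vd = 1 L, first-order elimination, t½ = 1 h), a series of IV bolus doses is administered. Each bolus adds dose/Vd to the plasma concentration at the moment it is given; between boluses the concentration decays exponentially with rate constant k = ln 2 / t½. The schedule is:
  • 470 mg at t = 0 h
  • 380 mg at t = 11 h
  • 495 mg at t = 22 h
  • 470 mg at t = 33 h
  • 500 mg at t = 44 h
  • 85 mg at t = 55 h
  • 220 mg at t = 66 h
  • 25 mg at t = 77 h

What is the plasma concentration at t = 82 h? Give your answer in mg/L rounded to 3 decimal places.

0.785 mg/L

k = ln 2 / 1 = 0.69315 per h
Dose 1 (470 mg at t=0 h): 470·exp(−0.69315·82) = 0.000 mg/L
Dose 2 (380 mg at t=11 h): 380·exp(−0.69315·71) = 0.000 mg/L
Dose 3 (495 mg at t=22 h): 495·exp(−0.69315·60) = 0.000 mg/L
Dose 4 (470 mg at t=33 h): 470·exp(−0.69315·49) = 0.000 mg/L
Dose 5 (500 mg at t=44 h): 500·exp(−0.69315·38) = 0.000 mg/L
Dose 6 (85 mg at t=55 h): 85·exp(−0.69315·27) = 0.000 mg/L
Dose 7 (220 mg at t=66 h): 220·exp(−0.69315·16) = 0.003 mg/L
Dose 8 (25 mg at t=77 h): 25·exp(−0.69315·5) = 0.781 mg/L
C(82) = 0.000 + 0.000 + 0.000 + 0.000 + 0.000 + 0.000 + 0.003 + 0.781 = 0.785 mg/L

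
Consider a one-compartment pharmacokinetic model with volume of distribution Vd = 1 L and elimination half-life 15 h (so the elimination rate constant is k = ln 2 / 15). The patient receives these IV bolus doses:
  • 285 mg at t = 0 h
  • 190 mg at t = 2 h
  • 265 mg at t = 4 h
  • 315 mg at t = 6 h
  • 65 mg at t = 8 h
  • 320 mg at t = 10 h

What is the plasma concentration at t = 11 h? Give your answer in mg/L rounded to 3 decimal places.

k = ln 2 / 15 = 0.04621 per h
Dose 1 (285 mg at t=0 h): 285·exp(−0.04621·11) = 171.431 mg/L
Dose 2 (190 mg at t=2 h): 190·exp(−0.04621·9) = 125.353 mg/L
Dose 3 (265 mg at t=4 h): 265·exp(−0.04621·7) = 191.763 mg/L
Dose 4 (315 mg at t=6 h): 315·exp(−0.04621·5) = 250.016 mg/L
Dose 5 (65 mg at t=8 h): 65·exp(−0.04621·3) = 56.586 mg/L
Dose 6 (320 mg at t=10 h): 320·exp(−0.04621·1) = 305.549 mg/L
C(11) = 171.431 + 125.353 + 191.763 + 250.016 + 56.586 + 305.549 = 1100.698 mg/L

1100.698 mg/L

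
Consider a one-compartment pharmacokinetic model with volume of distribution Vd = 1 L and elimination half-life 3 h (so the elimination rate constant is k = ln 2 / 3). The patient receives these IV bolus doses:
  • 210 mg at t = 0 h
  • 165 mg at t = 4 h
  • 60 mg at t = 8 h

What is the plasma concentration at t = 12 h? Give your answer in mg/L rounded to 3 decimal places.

62.922 mg/L

k = ln 2 / 3 = 0.23105 per h
Dose 1 (210 mg at t=0 h): 210·exp(−0.23105·12) = 13.125 mg/L
Dose 2 (165 mg at t=4 h): 165·exp(−0.23105·8) = 25.986 mg/L
Dose 3 (60 mg at t=8 h): 60·exp(−0.23105·4) = 23.811 mg/L
C(12) = 13.125 + 25.986 + 23.811 = 62.922 mg/L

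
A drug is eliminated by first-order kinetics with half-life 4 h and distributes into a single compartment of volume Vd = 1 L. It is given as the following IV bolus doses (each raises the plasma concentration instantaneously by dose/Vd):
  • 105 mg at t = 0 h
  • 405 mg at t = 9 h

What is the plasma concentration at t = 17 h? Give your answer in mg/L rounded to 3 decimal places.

106.768 mg/L

k = ln 2 / 4 = 0.17329 per h
Dose 1 (105 mg at t=0 h): 105·exp(−0.17329·17) = 5.518 mg/L
Dose 2 (405 mg at t=9 h): 405·exp(−0.17329·8) = 101.250 mg/L
C(17) = 5.518 + 101.250 = 106.768 mg/L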